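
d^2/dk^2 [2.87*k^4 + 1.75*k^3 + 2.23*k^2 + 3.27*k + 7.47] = 34.44*k^2 + 10.5*k + 4.46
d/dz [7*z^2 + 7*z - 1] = 14*z + 7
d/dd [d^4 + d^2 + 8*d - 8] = 4*d^3 + 2*d + 8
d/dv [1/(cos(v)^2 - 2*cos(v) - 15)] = 2*(cos(v) - 1)*sin(v)/(sin(v)^2 + 2*cos(v) + 14)^2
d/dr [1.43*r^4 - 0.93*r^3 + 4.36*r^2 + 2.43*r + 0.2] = 5.72*r^3 - 2.79*r^2 + 8.72*r + 2.43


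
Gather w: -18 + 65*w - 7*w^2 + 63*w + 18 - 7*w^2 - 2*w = -14*w^2 + 126*w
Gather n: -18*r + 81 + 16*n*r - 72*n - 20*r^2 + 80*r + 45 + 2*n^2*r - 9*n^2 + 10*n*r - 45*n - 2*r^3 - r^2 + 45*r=n^2*(2*r - 9) + n*(26*r - 117) - 2*r^3 - 21*r^2 + 107*r + 126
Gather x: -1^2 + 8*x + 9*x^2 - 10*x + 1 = 9*x^2 - 2*x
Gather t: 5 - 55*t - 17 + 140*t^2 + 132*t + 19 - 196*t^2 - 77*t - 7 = -56*t^2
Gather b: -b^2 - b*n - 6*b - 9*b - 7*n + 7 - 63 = -b^2 + b*(-n - 15) - 7*n - 56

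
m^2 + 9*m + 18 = (m + 3)*(m + 6)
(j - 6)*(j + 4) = j^2 - 2*j - 24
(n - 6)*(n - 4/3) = n^2 - 22*n/3 + 8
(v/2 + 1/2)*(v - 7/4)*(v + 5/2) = v^3/2 + 7*v^2/8 - 29*v/16 - 35/16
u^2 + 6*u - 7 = (u - 1)*(u + 7)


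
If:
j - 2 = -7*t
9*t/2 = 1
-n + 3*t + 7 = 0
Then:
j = 4/9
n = 23/3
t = 2/9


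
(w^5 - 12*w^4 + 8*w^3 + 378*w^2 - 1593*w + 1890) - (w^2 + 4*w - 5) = w^5 - 12*w^4 + 8*w^3 + 377*w^2 - 1597*w + 1895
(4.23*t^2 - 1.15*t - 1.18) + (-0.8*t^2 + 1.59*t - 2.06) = 3.43*t^2 + 0.44*t - 3.24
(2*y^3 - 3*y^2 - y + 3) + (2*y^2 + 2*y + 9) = 2*y^3 - y^2 + y + 12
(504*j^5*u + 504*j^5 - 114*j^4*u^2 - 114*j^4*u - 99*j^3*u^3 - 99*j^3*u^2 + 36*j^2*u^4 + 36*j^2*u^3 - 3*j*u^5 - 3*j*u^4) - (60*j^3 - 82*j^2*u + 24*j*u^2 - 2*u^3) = 504*j^5*u + 504*j^5 - 114*j^4*u^2 - 114*j^4*u - 99*j^3*u^3 - 99*j^3*u^2 - 60*j^3 + 36*j^2*u^4 + 36*j^2*u^3 + 82*j^2*u - 3*j*u^5 - 3*j*u^4 - 24*j*u^2 + 2*u^3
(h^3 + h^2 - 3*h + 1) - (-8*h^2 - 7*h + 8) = h^3 + 9*h^2 + 4*h - 7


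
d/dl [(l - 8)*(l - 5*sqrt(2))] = 2*l - 8 - 5*sqrt(2)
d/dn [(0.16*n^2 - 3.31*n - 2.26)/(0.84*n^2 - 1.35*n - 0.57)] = (2.5644*n^2 + 3.6144*n - 1.1643)/(0.7056*n^4 - 2.268*n^3 + 0.8649*n^2 + 1.539*n + 0.3249)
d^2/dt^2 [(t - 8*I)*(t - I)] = 2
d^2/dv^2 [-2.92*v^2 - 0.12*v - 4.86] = -5.84000000000000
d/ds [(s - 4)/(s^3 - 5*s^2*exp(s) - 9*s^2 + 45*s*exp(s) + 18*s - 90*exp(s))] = (s^3 - 5*s^2*exp(s) - 9*s^2 + 45*s*exp(s) + 18*s + (s - 4)*(5*s^2*exp(s) - 3*s^2 - 35*s*exp(s) + 18*s + 45*exp(s) - 18) - 90*exp(s))/(s^3 - 5*s^2*exp(s) - 9*s^2 + 45*s*exp(s) + 18*s - 90*exp(s))^2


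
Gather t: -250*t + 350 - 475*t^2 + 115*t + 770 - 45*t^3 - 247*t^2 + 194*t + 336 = -45*t^3 - 722*t^2 + 59*t + 1456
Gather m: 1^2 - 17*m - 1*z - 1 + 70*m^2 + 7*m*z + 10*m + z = 70*m^2 + m*(7*z - 7)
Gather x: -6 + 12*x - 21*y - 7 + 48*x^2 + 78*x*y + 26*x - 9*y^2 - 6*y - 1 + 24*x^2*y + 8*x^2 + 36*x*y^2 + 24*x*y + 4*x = x^2*(24*y + 56) + x*(36*y^2 + 102*y + 42) - 9*y^2 - 27*y - 14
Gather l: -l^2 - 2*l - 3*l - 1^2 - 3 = -l^2 - 5*l - 4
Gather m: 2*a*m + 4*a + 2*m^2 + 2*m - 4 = 4*a + 2*m^2 + m*(2*a + 2) - 4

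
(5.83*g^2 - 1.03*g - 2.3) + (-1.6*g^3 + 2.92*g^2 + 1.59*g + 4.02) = -1.6*g^3 + 8.75*g^2 + 0.56*g + 1.72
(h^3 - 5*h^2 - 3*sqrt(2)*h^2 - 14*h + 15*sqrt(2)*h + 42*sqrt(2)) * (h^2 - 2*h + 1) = h^5 - 7*h^4 - 3*sqrt(2)*h^4 - 3*h^3 + 21*sqrt(2)*h^3 + 9*sqrt(2)*h^2 + 23*h^2 - 69*sqrt(2)*h - 14*h + 42*sqrt(2)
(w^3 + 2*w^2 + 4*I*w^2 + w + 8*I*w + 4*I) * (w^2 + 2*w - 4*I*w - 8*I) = w^5 + 4*w^4 + 21*w^3 + 66*w^2 + 80*w + 32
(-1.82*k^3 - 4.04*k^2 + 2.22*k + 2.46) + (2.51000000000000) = -1.82*k^3 - 4.04*k^2 + 2.22*k + 4.97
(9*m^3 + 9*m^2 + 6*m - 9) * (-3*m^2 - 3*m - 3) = -27*m^5 - 54*m^4 - 72*m^3 - 18*m^2 + 9*m + 27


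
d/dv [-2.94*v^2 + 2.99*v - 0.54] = 2.99 - 5.88*v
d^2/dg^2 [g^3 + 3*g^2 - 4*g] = 6*g + 6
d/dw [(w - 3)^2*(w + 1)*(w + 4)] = 4*w^3 - 3*w^2 - 34*w + 21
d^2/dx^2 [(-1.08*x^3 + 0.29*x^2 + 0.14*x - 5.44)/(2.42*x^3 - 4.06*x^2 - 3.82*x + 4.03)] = (-17.8257199999999*x^6 - 54.984336*x^5 - 248.080008*x^4 + 746.937284*x^3 - 124.445316*x^2 - 279.392544*x - 323.051486)/(14.172488*x^9 - 71.330952*x^8 + 52.556592*x^7 + 229.074044*x^6 - 320.534568*x^5 - 201.9783*x^4 + 437.178422*x^3 - 21.392046*x^2 - 186.120714*x + 65.450827)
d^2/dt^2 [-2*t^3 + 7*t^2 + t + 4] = 14 - 12*t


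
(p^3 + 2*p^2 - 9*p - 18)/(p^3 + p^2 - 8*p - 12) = (p + 3)/(p + 2)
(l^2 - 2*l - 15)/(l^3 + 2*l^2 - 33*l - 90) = (l - 5)/(l^2 - l - 30)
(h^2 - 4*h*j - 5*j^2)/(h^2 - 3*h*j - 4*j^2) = (h - 5*j)/(h - 4*j)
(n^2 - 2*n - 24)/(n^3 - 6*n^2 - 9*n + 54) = (n + 4)/(n^2 - 9)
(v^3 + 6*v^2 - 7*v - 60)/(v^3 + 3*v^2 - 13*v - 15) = (v + 4)/(v + 1)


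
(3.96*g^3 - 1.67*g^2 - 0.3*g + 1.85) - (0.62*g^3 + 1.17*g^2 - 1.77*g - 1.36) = 3.34*g^3 - 2.84*g^2 + 1.47*g + 3.21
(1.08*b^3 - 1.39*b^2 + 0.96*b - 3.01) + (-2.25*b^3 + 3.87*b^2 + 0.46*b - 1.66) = -1.17*b^3 + 2.48*b^2 + 1.42*b - 4.67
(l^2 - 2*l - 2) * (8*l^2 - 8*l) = 8*l^4 - 24*l^3 + 16*l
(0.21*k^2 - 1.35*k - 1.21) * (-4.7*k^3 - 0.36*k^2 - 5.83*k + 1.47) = -0.987*k^5 + 6.2694*k^4 + 4.9487*k^3 + 8.6148*k^2 + 5.0698*k - 1.7787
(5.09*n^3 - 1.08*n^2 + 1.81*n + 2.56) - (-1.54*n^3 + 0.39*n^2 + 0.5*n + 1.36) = 6.63*n^3 - 1.47*n^2 + 1.31*n + 1.2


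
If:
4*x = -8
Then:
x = -2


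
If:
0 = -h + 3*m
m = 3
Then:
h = 9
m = 3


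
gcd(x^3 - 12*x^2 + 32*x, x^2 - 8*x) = x^2 - 8*x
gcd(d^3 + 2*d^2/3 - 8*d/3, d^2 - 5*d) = d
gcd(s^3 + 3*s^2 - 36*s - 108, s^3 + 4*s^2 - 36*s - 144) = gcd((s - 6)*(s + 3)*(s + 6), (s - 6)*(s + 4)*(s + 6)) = s^2 - 36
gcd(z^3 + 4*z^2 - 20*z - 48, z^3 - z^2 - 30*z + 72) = z^2 + 2*z - 24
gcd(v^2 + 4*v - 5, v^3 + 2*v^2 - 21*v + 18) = v - 1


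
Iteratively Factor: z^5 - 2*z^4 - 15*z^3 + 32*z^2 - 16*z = (z - 4)*(z^4 + 2*z^3 - 7*z^2 + 4*z) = (z - 4)*(z - 1)*(z^3 + 3*z^2 - 4*z) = (z - 4)*(z - 1)^2*(z^2 + 4*z) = z*(z - 4)*(z - 1)^2*(z + 4)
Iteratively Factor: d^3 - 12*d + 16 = (d + 4)*(d^2 - 4*d + 4) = (d - 2)*(d + 4)*(d - 2)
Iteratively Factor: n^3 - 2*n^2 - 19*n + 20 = (n - 5)*(n^2 + 3*n - 4) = (n - 5)*(n + 4)*(n - 1)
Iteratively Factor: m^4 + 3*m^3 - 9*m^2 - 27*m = (m)*(m^3 + 3*m^2 - 9*m - 27) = m*(m + 3)*(m^2 - 9) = m*(m - 3)*(m + 3)*(m + 3)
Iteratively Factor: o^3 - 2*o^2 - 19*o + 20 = (o + 4)*(o^2 - 6*o + 5) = (o - 1)*(o + 4)*(o - 5)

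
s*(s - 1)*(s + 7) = s^3 + 6*s^2 - 7*s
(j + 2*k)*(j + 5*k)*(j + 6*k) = j^3 + 13*j^2*k + 52*j*k^2 + 60*k^3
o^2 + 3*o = o*(o + 3)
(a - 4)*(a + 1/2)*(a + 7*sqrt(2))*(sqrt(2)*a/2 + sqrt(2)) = sqrt(2)*a^4/2 - 3*sqrt(2)*a^3/4 + 7*a^3 - 21*a^2/2 - 9*sqrt(2)*a^2/2 - 63*a - 2*sqrt(2)*a - 28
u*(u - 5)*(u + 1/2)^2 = u^4 - 4*u^3 - 19*u^2/4 - 5*u/4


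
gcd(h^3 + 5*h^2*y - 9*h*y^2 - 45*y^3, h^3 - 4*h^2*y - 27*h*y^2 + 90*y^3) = -h^2 - 2*h*y + 15*y^2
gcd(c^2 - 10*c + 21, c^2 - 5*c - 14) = c - 7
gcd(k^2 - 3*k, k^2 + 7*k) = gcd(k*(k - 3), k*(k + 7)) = k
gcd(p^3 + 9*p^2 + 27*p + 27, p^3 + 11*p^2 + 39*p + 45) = p^2 + 6*p + 9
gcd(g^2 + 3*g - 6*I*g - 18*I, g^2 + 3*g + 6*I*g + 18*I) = g + 3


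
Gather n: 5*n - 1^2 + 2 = 5*n + 1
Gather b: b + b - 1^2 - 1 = 2*b - 2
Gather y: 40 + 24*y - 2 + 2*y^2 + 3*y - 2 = 2*y^2 + 27*y + 36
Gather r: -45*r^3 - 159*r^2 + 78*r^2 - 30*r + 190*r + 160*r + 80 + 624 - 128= -45*r^3 - 81*r^2 + 320*r + 576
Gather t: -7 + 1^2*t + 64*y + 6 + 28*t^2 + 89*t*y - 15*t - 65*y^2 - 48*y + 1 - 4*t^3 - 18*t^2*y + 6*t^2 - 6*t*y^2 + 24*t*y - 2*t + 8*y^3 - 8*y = -4*t^3 + t^2*(34 - 18*y) + t*(-6*y^2 + 113*y - 16) + 8*y^3 - 65*y^2 + 8*y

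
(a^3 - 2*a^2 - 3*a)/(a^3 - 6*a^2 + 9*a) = (a + 1)/(a - 3)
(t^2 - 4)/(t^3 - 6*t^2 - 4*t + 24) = 1/(t - 6)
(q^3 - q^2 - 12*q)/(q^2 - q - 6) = q*(-q^2 + q + 12)/(-q^2 + q + 6)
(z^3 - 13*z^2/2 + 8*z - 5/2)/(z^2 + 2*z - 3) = (2*z^2 - 11*z + 5)/(2*(z + 3))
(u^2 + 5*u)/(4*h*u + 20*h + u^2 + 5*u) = u/(4*h + u)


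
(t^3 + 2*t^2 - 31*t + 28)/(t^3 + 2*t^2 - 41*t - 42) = (t^2 - 5*t + 4)/(t^2 - 5*t - 6)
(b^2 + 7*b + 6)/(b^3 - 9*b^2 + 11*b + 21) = (b + 6)/(b^2 - 10*b + 21)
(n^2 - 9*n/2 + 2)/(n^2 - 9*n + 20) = (n - 1/2)/(n - 5)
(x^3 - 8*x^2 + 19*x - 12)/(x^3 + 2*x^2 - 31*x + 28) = (x - 3)/(x + 7)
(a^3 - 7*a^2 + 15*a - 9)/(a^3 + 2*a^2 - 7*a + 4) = (a^2 - 6*a + 9)/(a^2 + 3*a - 4)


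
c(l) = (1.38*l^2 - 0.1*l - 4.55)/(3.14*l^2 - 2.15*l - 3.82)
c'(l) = (2.15 - 6.28*l)*(1.38*l^2 - 0.1*l - 4.55)/(3.14*l^2 - 2.15*l - 3.82)^2 + (2.76*l - 0.1)/(3.14*l^2 - 2.15*l - 3.82) = (-2.653*l^2 + 18.0308*l - 9.4005)/(9.8596*l^4 - 13.502*l^3 - 19.3671*l^2 + 16.426*l + 14.5924)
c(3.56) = 0.44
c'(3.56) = 0.03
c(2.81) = 0.41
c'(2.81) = 0.09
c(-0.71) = 5.32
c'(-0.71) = -46.61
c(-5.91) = 0.37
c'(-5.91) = -0.01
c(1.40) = 2.94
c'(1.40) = 23.32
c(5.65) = 0.46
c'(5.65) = 0.00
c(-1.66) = -0.07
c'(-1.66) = -0.66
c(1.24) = 1.54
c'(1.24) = 3.23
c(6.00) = 0.46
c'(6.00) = 0.00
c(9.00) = 0.46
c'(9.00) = -0.00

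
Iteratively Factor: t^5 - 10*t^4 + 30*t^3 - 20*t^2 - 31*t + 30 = (t + 1)*(t^4 - 11*t^3 + 41*t^2 - 61*t + 30) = (t - 5)*(t + 1)*(t^3 - 6*t^2 + 11*t - 6) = (t - 5)*(t - 1)*(t + 1)*(t^2 - 5*t + 6) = (t - 5)*(t - 3)*(t - 1)*(t + 1)*(t - 2)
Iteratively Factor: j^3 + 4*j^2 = (j)*(j^2 + 4*j) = j*(j + 4)*(j)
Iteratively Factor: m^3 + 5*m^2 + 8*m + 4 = (m + 2)*(m^2 + 3*m + 2) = (m + 1)*(m + 2)*(m + 2)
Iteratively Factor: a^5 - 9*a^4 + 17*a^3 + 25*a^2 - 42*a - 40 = (a - 2)*(a^4 - 7*a^3 + 3*a^2 + 31*a + 20) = (a - 2)*(a + 1)*(a^3 - 8*a^2 + 11*a + 20) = (a - 5)*(a - 2)*(a + 1)*(a^2 - 3*a - 4) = (a - 5)*(a - 4)*(a - 2)*(a + 1)*(a + 1)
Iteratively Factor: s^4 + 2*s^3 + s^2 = (s + 1)*(s^3 + s^2) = s*(s + 1)*(s^2 + s) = s^2*(s + 1)*(s + 1)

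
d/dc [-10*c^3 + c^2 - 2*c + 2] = -30*c^2 + 2*c - 2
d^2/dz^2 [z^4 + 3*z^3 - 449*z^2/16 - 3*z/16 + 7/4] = 12*z^2 + 18*z - 449/8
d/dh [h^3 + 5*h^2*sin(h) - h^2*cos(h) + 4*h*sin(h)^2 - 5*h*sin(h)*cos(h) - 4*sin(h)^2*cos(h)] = h^2*sin(h) + 5*h^2*cos(h) + 3*h^2 + 10*h*sin(h) + 4*h*sin(2*h) - 2*h*cos(h) - 5*h*cos(2*h) + sin(h) - 5*sin(2*h)/2 - 3*sin(3*h) - 2*cos(2*h) + 2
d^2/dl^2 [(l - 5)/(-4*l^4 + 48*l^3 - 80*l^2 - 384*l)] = (l*(l^3 - 12*l^2 + 20*l + 96)*(2*l^3 - 18*l^2 + 20*l + (l - 5)*(3*l^2 - 18*l + 10) + 48) - 8*(l - 5)*(l^3 - 9*l^2 + 10*l + 24)^2)/(l^3*(l^3 - 12*l^2 + 20*l + 96)^3)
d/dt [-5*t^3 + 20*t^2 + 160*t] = -15*t^2 + 40*t + 160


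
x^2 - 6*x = x*(x - 6)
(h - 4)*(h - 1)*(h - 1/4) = h^3 - 21*h^2/4 + 21*h/4 - 1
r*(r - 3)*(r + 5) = r^3 + 2*r^2 - 15*r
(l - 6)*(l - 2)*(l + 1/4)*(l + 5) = l^4 - 11*l^3/4 - 115*l^2/4 + 53*l + 15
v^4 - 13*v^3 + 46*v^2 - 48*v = v*(v - 8)*(v - 3)*(v - 2)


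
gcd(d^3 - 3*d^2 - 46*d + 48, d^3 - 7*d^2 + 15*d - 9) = d - 1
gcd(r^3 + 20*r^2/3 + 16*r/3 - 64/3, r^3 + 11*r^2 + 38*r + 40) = r + 4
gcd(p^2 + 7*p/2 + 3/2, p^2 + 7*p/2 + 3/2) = p^2 + 7*p/2 + 3/2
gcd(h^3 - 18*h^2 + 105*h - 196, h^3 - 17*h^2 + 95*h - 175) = h - 7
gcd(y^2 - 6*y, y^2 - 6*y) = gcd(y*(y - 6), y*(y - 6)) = y^2 - 6*y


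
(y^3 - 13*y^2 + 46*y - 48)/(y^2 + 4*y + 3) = (y^3 - 13*y^2 + 46*y - 48)/(y^2 + 4*y + 3)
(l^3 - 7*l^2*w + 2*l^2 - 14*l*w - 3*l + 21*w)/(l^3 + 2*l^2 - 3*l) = (l - 7*w)/l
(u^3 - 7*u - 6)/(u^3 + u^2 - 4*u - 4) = (u - 3)/(u - 2)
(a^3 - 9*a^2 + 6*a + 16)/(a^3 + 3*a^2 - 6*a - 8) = (a - 8)/(a + 4)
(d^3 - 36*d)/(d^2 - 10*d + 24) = d*(d + 6)/(d - 4)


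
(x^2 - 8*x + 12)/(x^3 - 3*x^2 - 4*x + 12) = (x - 6)/(x^2 - x - 6)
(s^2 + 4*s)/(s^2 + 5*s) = (s + 4)/(s + 5)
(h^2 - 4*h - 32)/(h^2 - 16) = (h - 8)/(h - 4)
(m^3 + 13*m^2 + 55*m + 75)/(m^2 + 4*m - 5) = (m^2 + 8*m + 15)/(m - 1)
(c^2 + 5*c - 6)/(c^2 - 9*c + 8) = (c + 6)/(c - 8)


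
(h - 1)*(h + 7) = h^2 + 6*h - 7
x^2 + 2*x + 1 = (x + 1)^2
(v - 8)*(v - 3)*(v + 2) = v^3 - 9*v^2 + 2*v + 48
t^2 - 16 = (t - 4)*(t + 4)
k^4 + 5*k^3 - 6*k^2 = k^2*(k - 1)*(k + 6)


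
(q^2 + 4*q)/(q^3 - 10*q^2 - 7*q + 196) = q/(q^2 - 14*q + 49)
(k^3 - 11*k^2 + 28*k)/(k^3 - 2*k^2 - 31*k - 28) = k*(k - 4)/(k^2 + 5*k + 4)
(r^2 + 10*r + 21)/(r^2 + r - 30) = (r^2 + 10*r + 21)/(r^2 + r - 30)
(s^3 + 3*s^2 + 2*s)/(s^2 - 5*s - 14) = s*(s + 1)/(s - 7)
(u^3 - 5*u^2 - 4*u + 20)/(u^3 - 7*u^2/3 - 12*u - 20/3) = 3*(u - 2)/(3*u + 2)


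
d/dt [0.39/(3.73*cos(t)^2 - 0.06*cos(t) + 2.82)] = (2.9094*cos(t) - 0.0234)*sin(t)/(3.73*cos(t)^2 - 0.06*cos(t) + 2.82)^2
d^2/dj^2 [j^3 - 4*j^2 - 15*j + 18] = 6*j - 8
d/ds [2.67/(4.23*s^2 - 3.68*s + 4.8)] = (9.8256 - 22.5882*s)/(4.23*s^2 - 3.68*s + 4.8)^2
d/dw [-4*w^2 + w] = 1 - 8*w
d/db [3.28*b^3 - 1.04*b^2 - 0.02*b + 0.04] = 9.84*b^2 - 2.08*b - 0.02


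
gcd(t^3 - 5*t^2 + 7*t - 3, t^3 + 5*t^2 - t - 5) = t - 1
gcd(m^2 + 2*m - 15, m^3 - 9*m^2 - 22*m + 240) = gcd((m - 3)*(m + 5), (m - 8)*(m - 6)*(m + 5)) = m + 5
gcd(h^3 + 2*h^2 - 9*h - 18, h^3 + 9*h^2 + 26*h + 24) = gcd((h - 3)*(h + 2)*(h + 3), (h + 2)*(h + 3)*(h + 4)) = h^2 + 5*h + 6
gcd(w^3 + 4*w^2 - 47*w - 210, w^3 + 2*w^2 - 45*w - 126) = w^2 - w - 42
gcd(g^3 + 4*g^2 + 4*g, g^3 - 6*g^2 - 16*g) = g^2 + 2*g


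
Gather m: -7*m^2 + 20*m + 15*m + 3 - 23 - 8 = -7*m^2 + 35*m - 28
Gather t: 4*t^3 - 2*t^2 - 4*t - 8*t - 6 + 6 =4*t^3 - 2*t^2 - 12*t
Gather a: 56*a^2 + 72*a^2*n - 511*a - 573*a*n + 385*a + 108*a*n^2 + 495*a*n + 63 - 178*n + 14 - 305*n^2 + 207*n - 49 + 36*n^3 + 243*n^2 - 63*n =a^2*(72*n + 56) + a*(108*n^2 - 78*n - 126) + 36*n^3 - 62*n^2 - 34*n + 28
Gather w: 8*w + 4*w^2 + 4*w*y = 4*w^2 + w*(4*y + 8)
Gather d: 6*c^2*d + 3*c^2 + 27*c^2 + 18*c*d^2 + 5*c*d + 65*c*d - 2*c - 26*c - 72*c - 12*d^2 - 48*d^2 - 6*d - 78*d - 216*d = 30*c^2 - 100*c + d^2*(18*c - 60) + d*(6*c^2 + 70*c - 300)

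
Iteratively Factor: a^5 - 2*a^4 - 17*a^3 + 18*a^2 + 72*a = (a + 3)*(a^4 - 5*a^3 - 2*a^2 + 24*a) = a*(a + 3)*(a^3 - 5*a^2 - 2*a + 24) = a*(a - 3)*(a + 3)*(a^2 - 2*a - 8) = a*(a - 3)*(a + 2)*(a + 3)*(a - 4)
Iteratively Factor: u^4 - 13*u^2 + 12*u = (u - 3)*(u^3 + 3*u^2 - 4*u) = (u - 3)*(u + 4)*(u^2 - u) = u*(u - 3)*(u + 4)*(u - 1)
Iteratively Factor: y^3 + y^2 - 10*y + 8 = (y - 2)*(y^2 + 3*y - 4) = (y - 2)*(y - 1)*(y + 4)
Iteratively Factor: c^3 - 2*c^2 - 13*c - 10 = (c + 1)*(c^2 - 3*c - 10) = (c - 5)*(c + 1)*(c + 2)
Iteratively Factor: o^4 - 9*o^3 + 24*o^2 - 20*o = (o - 2)*(o^3 - 7*o^2 + 10*o) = o*(o - 2)*(o^2 - 7*o + 10) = o*(o - 2)^2*(o - 5)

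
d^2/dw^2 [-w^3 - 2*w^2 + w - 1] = -6*w - 4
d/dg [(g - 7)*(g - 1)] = 2*g - 8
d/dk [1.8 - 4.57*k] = -4.57000000000000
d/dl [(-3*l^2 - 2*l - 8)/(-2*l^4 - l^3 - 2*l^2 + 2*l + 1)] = (-12*l^5 - 15*l^4 - 68*l^3 - 34*l^2 - 38*l + 14)/(4*l^8 + 4*l^7 + 9*l^6 - 4*l^5 - 4*l^4 - 10*l^3 + 4*l + 1)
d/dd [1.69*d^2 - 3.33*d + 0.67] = 3.38*d - 3.33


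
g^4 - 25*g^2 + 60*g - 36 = (g - 3)*(g - 2)*(g - 1)*(g + 6)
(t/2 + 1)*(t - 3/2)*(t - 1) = t^3/2 - t^2/4 - 7*t/4 + 3/2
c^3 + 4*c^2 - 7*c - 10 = (c - 2)*(c + 1)*(c + 5)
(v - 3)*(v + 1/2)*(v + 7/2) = v^3 + v^2 - 41*v/4 - 21/4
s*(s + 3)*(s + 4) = s^3 + 7*s^2 + 12*s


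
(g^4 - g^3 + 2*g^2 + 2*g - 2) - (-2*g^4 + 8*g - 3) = 3*g^4 - g^3 + 2*g^2 - 6*g + 1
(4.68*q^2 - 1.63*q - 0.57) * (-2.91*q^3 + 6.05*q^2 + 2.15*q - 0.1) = -13.6188*q^5 + 33.0573*q^4 + 1.8592*q^3 - 7.421*q^2 - 1.0625*q + 0.057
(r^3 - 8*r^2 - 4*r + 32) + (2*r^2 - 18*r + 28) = r^3 - 6*r^2 - 22*r + 60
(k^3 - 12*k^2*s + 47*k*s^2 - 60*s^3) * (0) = 0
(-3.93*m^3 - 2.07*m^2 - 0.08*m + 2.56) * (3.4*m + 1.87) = -13.362*m^4 - 14.3871*m^3 - 4.1429*m^2 + 8.5544*m + 4.7872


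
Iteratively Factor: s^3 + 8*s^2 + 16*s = (s + 4)*(s^2 + 4*s) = s*(s + 4)*(s + 4)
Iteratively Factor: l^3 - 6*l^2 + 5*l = (l)*(l^2 - 6*l + 5) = l*(l - 5)*(l - 1)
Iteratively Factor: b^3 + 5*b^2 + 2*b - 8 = (b - 1)*(b^2 + 6*b + 8) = (b - 1)*(b + 2)*(b + 4)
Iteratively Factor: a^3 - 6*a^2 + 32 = (a - 4)*(a^2 - 2*a - 8) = (a - 4)^2*(a + 2)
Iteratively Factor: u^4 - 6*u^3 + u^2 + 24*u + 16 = (u - 4)*(u^3 - 2*u^2 - 7*u - 4) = (u - 4)*(u + 1)*(u^2 - 3*u - 4) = (u - 4)*(u + 1)^2*(u - 4)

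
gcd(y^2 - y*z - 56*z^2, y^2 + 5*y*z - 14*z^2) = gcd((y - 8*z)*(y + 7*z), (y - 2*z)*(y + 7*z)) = y + 7*z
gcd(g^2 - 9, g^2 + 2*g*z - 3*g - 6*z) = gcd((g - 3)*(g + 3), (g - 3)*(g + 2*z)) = g - 3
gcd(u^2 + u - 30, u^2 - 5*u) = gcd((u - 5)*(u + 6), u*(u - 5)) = u - 5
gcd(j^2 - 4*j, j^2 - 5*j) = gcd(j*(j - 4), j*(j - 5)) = j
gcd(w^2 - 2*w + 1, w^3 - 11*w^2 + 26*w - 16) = w - 1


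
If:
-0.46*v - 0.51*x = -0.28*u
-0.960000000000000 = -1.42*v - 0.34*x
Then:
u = 1.42806841046278*x + 1.11066398390342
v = 0.676056338028169 - 0.23943661971831*x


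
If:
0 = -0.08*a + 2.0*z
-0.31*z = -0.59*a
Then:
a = 0.00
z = 0.00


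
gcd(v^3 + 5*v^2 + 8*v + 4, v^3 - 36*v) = 1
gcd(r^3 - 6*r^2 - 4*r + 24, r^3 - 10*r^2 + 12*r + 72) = r^2 - 4*r - 12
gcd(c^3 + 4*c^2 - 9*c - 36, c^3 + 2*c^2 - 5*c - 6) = c + 3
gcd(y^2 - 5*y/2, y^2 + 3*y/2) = y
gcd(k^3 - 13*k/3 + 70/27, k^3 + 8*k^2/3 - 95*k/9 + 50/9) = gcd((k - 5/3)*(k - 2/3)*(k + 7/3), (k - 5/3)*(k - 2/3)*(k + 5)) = k^2 - 7*k/3 + 10/9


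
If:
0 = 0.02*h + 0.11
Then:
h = -5.50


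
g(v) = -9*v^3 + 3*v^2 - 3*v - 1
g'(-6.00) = -1011.00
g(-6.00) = 2069.00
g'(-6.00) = -1011.00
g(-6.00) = 2069.00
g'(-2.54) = -192.43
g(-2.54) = 173.46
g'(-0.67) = -19.14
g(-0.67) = 5.06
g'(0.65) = -10.51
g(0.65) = -4.15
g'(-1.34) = -59.52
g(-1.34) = 30.06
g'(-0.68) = -19.56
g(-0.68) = 5.26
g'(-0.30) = -7.23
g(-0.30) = 0.41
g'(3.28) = -273.80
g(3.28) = -296.15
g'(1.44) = -50.35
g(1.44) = -25.97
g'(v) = -27*v^2 + 6*v - 3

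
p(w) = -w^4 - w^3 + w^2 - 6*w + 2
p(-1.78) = 11.45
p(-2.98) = -23.64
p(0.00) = 2.00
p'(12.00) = -7326.00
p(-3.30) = -49.97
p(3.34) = -168.59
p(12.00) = -22390.00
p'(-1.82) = 4.54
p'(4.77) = -498.84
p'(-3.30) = 98.48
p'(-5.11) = 439.18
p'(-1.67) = 0.92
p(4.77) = -630.09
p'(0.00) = -6.00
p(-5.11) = -489.64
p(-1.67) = 11.69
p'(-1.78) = 3.49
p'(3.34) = -181.83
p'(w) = -4*w^3 - 3*w^2 + 2*w - 6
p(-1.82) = 11.29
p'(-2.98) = 67.25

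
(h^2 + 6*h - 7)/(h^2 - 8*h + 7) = (h + 7)/(h - 7)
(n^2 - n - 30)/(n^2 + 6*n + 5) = (n - 6)/(n + 1)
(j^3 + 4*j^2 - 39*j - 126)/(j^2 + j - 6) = (j^2 + j - 42)/(j - 2)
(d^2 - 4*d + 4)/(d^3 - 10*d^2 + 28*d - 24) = 1/(d - 6)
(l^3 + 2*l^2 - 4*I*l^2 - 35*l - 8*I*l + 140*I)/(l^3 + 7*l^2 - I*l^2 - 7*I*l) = (l^2 - l*(5 + 4*I) + 20*I)/(l*(l - I))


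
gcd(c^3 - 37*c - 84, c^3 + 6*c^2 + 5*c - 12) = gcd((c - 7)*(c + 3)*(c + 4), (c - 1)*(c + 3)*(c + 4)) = c^2 + 7*c + 12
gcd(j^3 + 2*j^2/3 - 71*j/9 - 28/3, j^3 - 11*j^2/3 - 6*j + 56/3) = j + 7/3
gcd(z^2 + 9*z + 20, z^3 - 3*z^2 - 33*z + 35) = z + 5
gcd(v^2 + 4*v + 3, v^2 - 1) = v + 1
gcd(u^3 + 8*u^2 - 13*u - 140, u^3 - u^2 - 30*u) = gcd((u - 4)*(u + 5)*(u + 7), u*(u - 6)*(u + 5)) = u + 5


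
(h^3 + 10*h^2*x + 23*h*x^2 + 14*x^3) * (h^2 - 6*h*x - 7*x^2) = h^5 + 4*h^4*x - 44*h^3*x^2 - 194*h^2*x^3 - 245*h*x^4 - 98*x^5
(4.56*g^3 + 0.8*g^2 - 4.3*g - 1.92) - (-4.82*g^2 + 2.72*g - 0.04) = 4.56*g^3 + 5.62*g^2 - 7.02*g - 1.88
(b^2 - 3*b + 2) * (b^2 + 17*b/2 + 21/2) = b^4 + 11*b^3/2 - 13*b^2 - 29*b/2 + 21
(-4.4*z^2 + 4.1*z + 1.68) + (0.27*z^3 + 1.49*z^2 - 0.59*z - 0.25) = 0.27*z^3 - 2.91*z^2 + 3.51*z + 1.43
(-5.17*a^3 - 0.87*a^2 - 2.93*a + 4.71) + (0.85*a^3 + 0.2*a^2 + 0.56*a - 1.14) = -4.32*a^3 - 0.67*a^2 - 2.37*a + 3.57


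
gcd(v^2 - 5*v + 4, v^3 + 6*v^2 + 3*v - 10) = v - 1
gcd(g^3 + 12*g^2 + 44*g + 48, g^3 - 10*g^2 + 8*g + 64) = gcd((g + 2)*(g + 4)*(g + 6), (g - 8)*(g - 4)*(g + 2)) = g + 2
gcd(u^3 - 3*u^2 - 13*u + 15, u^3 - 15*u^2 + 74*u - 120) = u - 5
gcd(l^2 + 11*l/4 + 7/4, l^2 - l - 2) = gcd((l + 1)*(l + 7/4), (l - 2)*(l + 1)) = l + 1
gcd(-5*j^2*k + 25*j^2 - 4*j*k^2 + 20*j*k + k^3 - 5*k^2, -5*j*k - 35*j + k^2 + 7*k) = 5*j - k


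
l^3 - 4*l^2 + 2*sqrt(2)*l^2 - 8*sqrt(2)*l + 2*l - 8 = (l - 4)*(l + sqrt(2))^2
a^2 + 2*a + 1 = (a + 1)^2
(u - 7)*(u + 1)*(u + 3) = u^3 - 3*u^2 - 25*u - 21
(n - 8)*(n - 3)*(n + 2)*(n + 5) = n^4 - 4*n^3 - 43*n^2 + 58*n + 240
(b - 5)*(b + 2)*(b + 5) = b^3 + 2*b^2 - 25*b - 50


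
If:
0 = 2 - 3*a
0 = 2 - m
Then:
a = 2/3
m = 2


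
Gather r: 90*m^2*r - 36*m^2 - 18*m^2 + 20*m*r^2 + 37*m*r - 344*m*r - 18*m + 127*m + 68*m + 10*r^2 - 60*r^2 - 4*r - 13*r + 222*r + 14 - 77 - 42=-54*m^2 + 177*m + r^2*(20*m - 50) + r*(90*m^2 - 307*m + 205) - 105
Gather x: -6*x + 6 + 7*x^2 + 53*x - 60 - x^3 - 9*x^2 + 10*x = -x^3 - 2*x^2 + 57*x - 54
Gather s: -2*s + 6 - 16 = -2*s - 10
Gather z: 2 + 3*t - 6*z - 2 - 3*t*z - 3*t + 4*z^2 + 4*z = 4*z^2 + z*(-3*t - 2)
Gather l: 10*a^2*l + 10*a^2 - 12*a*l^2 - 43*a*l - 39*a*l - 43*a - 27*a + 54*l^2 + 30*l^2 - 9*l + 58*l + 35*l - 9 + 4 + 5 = 10*a^2 - 70*a + l^2*(84 - 12*a) + l*(10*a^2 - 82*a + 84)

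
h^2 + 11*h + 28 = (h + 4)*(h + 7)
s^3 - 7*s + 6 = (s - 2)*(s - 1)*(s + 3)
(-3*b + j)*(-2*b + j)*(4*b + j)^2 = 96*b^4 - 32*b^3*j - 18*b^2*j^2 + 3*b*j^3 + j^4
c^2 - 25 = (c - 5)*(c + 5)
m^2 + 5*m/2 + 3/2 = (m + 1)*(m + 3/2)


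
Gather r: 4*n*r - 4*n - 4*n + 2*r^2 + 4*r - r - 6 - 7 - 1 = -8*n + 2*r^2 + r*(4*n + 3) - 14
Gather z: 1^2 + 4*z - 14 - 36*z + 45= 32 - 32*z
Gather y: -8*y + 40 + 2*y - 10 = 30 - 6*y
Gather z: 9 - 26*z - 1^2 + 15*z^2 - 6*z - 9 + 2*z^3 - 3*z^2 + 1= 2*z^3 + 12*z^2 - 32*z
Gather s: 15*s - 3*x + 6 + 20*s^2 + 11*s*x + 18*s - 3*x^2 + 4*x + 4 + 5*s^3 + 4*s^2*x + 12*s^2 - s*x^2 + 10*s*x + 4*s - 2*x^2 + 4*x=5*s^3 + s^2*(4*x + 32) + s*(-x^2 + 21*x + 37) - 5*x^2 + 5*x + 10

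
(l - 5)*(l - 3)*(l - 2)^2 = l^4 - 12*l^3 + 51*l^2 - 92*l + 60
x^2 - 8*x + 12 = (x - 6)*(x - 2)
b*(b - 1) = b^2 - b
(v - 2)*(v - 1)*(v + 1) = v^3 - 2*v^2 - v + 2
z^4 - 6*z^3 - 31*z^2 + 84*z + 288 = (z - 8)*(z - 4)*(z + 3)^2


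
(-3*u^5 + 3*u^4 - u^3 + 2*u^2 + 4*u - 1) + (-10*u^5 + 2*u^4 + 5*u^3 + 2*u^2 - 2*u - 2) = -13*u^5 + 5*u^4 + 4*u^3 + 4*u^2 + 2*u - 3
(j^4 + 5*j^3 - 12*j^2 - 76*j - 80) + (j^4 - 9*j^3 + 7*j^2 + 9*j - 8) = 2*j^4 - 4*j^3 - 5*j^2 - 67*j - 88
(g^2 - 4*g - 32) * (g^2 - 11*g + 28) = g^4 - 15*g^3 + 40*g^2 + 240*g - 896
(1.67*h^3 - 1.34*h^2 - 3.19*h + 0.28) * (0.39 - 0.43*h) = -0.7181*h^4 + 1.2275*h^3 + 0.8491*h^2 - 1.3645*h + 0.1092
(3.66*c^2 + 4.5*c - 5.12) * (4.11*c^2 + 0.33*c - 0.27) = 15.0426*c^4 + 19.7028*c^3 - 20.5464*c^2 - 2.9046*c + 1.3824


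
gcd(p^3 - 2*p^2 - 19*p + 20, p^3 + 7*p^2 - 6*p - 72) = p + 4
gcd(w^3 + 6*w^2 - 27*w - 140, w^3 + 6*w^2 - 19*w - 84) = w + 7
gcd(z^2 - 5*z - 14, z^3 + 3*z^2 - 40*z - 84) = z + 2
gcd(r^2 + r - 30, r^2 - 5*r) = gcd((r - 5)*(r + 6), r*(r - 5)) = r - 5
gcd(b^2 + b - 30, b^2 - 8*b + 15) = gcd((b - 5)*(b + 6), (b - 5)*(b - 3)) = b - 5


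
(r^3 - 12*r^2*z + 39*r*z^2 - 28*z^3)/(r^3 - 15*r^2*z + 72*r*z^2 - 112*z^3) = (-r + z)/(-r + 4*z)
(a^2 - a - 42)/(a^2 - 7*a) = (a + 6)/a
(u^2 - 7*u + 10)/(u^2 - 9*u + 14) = (u - 5)/(u - 7)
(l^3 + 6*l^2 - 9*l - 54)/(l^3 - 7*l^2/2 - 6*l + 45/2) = 2*(l^2 + 9*l + 18)/(2*l^2 - l - 15)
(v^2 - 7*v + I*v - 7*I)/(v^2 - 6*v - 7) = (v + I)/(v + 1)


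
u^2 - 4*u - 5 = (u - 5)*(u + 1)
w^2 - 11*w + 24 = (w - 8)*(w - 3)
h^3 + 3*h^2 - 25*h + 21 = (h - 3)*(h - 1)*(h + 7)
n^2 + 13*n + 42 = (n + 6)*(n + 7)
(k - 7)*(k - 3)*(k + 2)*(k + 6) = k^4 - 2*k^3 - 47*k^2 + 48*k + 252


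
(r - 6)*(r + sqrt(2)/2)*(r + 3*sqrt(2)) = r^3 - 6*r^2 + 7*sqrt(2)*r^2/2 - 21*sqrt(2)*r + 3*r - 18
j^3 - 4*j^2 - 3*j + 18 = (j - 3)^2*(j + 2)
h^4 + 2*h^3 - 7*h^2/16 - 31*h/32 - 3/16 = (h - 3/4)*(h + 1/4)*(h + 1/2)*(h + 2)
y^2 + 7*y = y*(y + 7)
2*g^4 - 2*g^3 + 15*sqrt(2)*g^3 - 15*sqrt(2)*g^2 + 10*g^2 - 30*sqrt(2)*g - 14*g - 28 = (g - 2)*(g + 7*sqrt(2))*(sqrt(2)*g + 1)*(sqrt(2)*g + sqrt(2))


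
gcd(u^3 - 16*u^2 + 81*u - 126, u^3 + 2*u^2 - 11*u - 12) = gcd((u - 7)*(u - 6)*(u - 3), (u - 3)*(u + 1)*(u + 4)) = u - 3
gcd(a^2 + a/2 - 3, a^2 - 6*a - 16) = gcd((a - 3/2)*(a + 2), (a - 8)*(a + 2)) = a + 2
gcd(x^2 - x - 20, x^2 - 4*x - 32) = x + 4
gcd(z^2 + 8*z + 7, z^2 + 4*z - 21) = z + 7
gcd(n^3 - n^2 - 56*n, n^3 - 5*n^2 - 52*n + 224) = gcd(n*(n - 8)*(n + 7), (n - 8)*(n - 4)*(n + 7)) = n^2 - n - 56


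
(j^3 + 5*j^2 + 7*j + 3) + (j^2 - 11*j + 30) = j^3 + 6*j^2 - 4*j + 33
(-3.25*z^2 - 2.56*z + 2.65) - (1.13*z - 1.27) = -3.25*z^2 - 3.69*z + 3.92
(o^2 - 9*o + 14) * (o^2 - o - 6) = o^4 - 10*o^3 + 17*o^2 + 40*o - 84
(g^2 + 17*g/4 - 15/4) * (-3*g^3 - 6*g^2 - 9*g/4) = -3*g^5 - 75*g^4/4 - 33*g^3/2 + 207*g^2/16 + 135*g/16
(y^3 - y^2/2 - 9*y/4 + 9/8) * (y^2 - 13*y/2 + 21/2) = y^5 - 7*y^4 + 23*y^3/2 + 21*y^2/2 - 495*y/16 + 189/16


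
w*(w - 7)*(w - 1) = w^3 - 8*w^2 + 7*w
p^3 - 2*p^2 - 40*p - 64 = (p - 8)*(p + 2)*(p + 4)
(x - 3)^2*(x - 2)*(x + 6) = x^4 - 2*x^3 - 27*x^2 + 108*x - 108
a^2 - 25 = (a - 5)*(a + 5)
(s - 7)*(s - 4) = s^2 - 11*s + 28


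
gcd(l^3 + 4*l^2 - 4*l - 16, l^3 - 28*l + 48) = l - 2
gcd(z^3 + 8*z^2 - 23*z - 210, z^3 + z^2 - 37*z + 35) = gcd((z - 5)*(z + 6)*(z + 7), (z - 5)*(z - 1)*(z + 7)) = z^2 + 2*z - 35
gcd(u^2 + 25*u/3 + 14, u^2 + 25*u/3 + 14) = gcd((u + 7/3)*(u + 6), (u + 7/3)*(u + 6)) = u^2 + 25*u/3 + 14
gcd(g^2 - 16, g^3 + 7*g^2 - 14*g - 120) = g - 4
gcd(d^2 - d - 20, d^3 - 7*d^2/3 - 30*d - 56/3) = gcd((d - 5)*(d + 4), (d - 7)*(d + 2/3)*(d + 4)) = d + 4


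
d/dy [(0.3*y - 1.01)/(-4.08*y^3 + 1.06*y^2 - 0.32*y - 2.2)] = (2.448*y^3 - 12.6804*y^2 + 2.1412*y - 0.9832)/(16.6464*y^6 - 8.6496*y^5 + 3.7348*y^4 + 17.2736*y^3 - 4.5616*y^2 + 1.408*y + 4.84)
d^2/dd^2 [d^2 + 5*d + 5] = 2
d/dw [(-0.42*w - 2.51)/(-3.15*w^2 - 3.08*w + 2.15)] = (1.323*w^2 + 1.2936*w - (0.42*w + 2.51)*(6.3*w + 3.08) - 0.903)/(3.15*w^2 + 3.08*w - 2.15)^2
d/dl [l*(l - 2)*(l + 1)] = 3*l^2 - 2*l - 2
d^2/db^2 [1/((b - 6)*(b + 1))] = 2*((b - 6)^2 + (b - 6)*(b + 1) + (b + 1)^2)/((b - 6)^3*(b + 1)^3)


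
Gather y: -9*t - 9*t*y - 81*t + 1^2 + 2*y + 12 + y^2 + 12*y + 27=-90*t + y^2 + y*(14 - 9*t) + 40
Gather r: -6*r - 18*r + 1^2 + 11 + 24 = 36 - 24*r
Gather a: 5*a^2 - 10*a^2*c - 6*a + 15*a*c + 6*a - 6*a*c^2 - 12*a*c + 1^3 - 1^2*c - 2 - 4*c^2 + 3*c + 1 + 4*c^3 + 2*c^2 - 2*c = a^2*(5 - 10*c) + a*(-6*c^2 + 3*c) + 4*c^3 - 2*c^2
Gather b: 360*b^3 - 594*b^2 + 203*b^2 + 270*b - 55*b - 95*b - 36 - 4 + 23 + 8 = 360*b^3 - 391*b^2 + 120*b - 9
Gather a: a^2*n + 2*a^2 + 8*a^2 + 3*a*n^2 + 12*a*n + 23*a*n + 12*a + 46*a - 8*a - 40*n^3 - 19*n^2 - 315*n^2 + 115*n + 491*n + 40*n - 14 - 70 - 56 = a^2*(n + 10) + a*(3*n^2 + 35*n + 50) - 40*n^3 - 334*n^2 + 646*n - 140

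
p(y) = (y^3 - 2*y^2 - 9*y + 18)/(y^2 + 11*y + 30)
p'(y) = (-2*y - 11)*(y^3 - 2*y^2 - 9*y + 18)/(y^2 + 11*y + 30)^2 + (3*y^2 - 4*y - 9)/(y^2 + 11*y + 30) = (y^4 + 22*y^3 + 77*y^2 - 156*y - 468)/(y^4 + 22*y^3 + 181*y^2 + 660*y + 900)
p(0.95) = 0.21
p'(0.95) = -0.31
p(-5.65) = 770.80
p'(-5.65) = -1497.18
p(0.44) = 0.39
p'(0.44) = -0.42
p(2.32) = -0.02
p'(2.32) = -0.03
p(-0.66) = 0.98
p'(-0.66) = -0.63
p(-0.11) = 0.66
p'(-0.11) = -0.54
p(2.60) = -0.02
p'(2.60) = 0.02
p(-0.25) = 0.74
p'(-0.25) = -0.57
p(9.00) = 2.40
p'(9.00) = 0.61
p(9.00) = 2.40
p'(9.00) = 0.61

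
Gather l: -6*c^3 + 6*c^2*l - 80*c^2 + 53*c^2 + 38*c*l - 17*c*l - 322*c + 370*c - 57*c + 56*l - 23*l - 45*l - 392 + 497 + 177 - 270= -6*c^3 - 27*c^2 - 9*c + l*(6*c^2 + 21*c - 12) + 12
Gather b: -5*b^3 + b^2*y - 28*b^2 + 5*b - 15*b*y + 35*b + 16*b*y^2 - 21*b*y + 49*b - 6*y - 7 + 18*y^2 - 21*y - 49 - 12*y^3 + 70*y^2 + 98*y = -5*b^3 + b^2*(y - 28) + b*(16*y^2 - 36*y + 89) - 12*y^3 + 88*y^2 + 71*y - 56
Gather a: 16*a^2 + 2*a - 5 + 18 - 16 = 16*a^2 + 2*a - 3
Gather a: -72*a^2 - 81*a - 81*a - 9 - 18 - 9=-72*a^2 - 162*a - 36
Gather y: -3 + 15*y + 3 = 15*y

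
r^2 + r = r*(r + 1)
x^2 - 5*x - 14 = (x - 7)*(x + 2)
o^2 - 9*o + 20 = (o - 5)*(o - 4)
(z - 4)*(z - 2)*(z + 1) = z^3 - 5*z^2 + 2*z + 8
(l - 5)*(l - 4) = l^2 - 9*l + 20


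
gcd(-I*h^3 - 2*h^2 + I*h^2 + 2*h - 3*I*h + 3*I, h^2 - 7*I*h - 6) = 1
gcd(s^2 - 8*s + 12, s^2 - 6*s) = s - 6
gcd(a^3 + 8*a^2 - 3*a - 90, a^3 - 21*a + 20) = a + 5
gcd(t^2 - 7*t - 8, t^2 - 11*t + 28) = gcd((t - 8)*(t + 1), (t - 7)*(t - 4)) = 1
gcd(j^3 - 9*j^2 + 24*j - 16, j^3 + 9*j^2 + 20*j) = 1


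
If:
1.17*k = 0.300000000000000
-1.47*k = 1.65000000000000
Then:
No Solution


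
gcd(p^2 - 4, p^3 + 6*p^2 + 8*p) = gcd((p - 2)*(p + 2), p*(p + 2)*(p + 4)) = p + 2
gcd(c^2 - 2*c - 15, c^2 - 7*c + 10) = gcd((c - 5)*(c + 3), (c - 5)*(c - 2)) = c - 5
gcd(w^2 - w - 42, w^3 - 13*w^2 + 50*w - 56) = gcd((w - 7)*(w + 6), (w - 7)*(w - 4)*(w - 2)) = w - 7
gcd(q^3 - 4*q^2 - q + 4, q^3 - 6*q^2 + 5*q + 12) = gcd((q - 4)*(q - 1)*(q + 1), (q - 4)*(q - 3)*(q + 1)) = q^2 - 3*q - 4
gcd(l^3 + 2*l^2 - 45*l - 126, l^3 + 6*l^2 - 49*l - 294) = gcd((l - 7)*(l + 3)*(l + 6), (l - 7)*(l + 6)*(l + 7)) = l^2 - l - 42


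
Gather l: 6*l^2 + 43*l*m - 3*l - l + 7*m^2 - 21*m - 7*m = 6*l^2 + l*(43*m - 4) + 7*m^2 - 28*m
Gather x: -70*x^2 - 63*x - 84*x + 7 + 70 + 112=-70*x^2 - 147*x + 189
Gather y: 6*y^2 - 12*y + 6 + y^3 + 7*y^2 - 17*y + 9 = y^3 + 13*y^2 - 29*y + 15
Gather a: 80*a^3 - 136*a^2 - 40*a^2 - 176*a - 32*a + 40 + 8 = 80*a^3 - 176*a^2 - 208*a + 48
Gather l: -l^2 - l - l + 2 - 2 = -l^2 - 2*l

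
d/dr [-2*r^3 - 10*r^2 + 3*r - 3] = -6*r^2 - 20*r + 3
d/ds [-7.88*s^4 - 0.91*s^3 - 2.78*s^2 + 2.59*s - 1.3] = -31.52*s^3 - 2.73*s^2 - 5.56*s + 2.59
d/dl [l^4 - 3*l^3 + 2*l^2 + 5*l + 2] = 4*l^3 - 9*l^2 + 4*l + 5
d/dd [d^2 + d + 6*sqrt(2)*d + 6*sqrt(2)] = 2*d + 1 + 6*sqrt(2)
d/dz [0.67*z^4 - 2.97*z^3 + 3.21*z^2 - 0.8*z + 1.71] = 2.68*z^3 - 8.91*z^2 + 6.42*z - 0.8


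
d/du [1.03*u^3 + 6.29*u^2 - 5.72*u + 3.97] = 3.09*u^2 + 12.58*u - 5.72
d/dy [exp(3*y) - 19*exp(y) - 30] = (3*exp(2*y) - 19)*exp(y)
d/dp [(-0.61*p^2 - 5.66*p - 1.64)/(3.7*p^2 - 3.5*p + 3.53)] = (23.077*p^2 + 7.8294*p - 25.7198)/(13.69*p^4 - 25.9*p^3 + 38.372*p^2 - 24.71*p + 12.4609)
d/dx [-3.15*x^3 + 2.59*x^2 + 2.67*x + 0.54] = -9.45*x^2 + 5.18*x + 2.67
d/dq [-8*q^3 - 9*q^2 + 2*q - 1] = -24*q^2 - 18*q + 2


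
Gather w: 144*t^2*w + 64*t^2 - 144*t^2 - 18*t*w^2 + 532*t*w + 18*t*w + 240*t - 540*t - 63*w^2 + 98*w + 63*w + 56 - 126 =-80*t^2 - 300*t + w^2*(-18*t - 63) + w*(144*t^2 + 550*t + 161) - 70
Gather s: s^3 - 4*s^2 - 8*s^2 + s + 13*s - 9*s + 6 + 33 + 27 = s^3 - 12*s^2 + 5*s + 66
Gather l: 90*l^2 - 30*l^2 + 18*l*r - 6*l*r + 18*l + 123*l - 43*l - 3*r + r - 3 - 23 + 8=60*l^2 + l*(12*r + 98) - 2*r - 18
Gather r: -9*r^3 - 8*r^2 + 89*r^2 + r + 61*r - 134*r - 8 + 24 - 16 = -9*r^3 + 81*r^2 - 72*r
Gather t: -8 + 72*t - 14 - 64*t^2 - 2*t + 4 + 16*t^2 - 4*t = -48*t^2 + 66*t - 18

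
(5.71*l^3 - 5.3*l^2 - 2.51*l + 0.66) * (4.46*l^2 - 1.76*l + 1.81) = 25.4666*l^5 - 33.6876*l^4 + 8.4685*l^3 - 2.2318*l^2 - 5.7047*l + 1.1946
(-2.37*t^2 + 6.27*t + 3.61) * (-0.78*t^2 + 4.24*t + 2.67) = 1.8486*t^4 - 14.9394*t^3 + 17.4411*t^2 + 32.0473*t + 9.6387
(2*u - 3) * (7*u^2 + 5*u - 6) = 14*u^3 - 11*u^2 - 27*u + 18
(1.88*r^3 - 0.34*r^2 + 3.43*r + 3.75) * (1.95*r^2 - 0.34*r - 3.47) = 3.666*r^5 - 1.3022*r^4 + 0.2805*r^3 + 7.3261*r^2 - 13.1771*r - 13.0125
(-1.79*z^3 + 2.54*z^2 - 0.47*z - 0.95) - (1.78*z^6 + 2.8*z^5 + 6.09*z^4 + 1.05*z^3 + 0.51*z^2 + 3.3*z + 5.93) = -1.78*z^6 - 2.8*z^5 - 6.09*z^4 - 2.84*z^3 + 2.03*z^2 - 3.77*z - 6.88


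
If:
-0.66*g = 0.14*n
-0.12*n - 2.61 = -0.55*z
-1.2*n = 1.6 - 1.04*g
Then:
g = 0.24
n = -1.13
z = 4.50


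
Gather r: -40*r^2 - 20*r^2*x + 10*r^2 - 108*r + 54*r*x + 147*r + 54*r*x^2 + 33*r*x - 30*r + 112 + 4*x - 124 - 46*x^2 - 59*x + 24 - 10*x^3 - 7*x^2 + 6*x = r^2*(-20*x - 30) + r*(54*x^2 + 87*x + 9) - 10*x^3 - 53*x^2 - 49*x + 12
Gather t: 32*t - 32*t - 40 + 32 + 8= 0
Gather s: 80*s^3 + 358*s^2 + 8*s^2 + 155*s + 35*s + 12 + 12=80*s^3 + 366*s^2 + 190*s + 24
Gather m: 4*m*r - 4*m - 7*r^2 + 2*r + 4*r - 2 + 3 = m*(4*r - 4) - 7*r^2 + 6*r + 1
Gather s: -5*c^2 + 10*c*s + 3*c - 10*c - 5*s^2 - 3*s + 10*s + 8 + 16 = -5*c^2 - 7*c - 5*s^2 + s*(10*c + 7) + 24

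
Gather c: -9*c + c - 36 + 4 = -8*c - 32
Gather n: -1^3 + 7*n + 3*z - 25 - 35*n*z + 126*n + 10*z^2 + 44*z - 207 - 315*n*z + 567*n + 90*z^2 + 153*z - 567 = n*(700 - 350*z) + 100*z^2 + 200*z - 800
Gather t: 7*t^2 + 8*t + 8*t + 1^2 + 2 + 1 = 7*t^2 + 16*t + 4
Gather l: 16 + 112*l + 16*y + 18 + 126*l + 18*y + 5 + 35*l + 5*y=273*l + 39*y + 39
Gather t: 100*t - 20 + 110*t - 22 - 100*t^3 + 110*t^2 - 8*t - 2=-100*t^3 + 110*t^2 + 202*t - 44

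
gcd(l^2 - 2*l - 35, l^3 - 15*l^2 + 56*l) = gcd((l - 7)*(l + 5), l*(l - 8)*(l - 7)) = l - 7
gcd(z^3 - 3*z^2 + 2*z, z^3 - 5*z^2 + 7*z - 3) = z - 1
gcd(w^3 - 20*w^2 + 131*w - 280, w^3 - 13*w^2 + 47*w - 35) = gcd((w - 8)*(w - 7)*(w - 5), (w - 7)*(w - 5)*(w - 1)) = w^2 - 12*w + 35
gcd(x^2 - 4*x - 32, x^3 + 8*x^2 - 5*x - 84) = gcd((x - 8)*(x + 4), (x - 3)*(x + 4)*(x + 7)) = x + 4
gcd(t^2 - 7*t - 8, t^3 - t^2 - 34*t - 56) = 1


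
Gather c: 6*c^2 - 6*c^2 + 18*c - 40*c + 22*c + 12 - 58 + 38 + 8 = 0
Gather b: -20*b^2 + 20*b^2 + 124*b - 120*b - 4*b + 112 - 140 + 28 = 0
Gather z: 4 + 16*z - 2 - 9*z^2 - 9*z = -9*z^2 + 7*z + 2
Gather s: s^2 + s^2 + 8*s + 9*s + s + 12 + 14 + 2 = 2*s^2 + 18*s + 28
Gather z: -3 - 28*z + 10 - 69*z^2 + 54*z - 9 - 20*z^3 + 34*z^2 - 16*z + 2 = -20*z^3 - 35*z^2 + 10*z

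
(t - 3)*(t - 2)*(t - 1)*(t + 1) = t^4 - 5*t^3 + 5*t^2 + 5*t - 6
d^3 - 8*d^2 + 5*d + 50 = (d - 5)^2*(d + 2)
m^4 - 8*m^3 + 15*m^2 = m^2*(m - 5)*(m - 3)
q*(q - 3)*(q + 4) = q^3 + q^2 - 12*q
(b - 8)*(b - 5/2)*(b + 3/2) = b^3 - 9*b^2 + 17*b/4 + 30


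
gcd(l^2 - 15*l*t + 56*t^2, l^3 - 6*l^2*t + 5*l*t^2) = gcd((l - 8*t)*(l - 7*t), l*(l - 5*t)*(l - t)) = 1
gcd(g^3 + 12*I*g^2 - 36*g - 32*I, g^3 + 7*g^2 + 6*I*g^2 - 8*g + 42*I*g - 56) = g + 2*I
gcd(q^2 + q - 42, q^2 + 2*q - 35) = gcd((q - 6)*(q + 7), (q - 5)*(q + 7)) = q + 7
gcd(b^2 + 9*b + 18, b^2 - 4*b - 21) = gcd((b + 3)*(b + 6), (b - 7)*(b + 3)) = b + 3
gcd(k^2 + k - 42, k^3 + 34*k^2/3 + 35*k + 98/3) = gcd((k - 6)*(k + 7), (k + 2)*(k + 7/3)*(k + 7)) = k + 7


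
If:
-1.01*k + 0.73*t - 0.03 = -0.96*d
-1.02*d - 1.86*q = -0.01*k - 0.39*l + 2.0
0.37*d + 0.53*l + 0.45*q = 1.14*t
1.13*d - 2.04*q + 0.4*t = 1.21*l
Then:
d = 1.01017254236007*t - 0.360049960274947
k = 1.6829362778868*t - 0.371928675112821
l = 1.6199907345566*t + 0.847496021642147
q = -0.205242066640497*t - 0.702120902596906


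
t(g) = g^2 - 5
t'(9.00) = 18.00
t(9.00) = 76.00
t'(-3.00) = -6.00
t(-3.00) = 4.00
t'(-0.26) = -0.52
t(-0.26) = -4.93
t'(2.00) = 4.00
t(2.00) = -1.00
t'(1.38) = 2.76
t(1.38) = -3.10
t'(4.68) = 9.36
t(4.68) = 16.90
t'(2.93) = 5.86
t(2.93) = 3.58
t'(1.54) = 3.08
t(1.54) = -2.63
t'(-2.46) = -4.92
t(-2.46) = 1.05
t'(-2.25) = -4.50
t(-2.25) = 0.06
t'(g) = 2*g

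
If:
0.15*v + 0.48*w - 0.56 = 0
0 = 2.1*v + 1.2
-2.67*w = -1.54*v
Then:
No Solution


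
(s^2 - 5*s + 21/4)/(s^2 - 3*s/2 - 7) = (s - 3/2)/(s + 2)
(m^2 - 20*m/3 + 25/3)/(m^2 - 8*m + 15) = (m - 5/3)/(m - 3)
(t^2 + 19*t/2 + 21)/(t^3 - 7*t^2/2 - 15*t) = (2*t^2 + 19*t + 42)/(t*(2*t^2 - 7*t - 30))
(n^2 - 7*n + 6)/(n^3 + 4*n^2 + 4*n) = (n^2 - 7*n + 6)/(n*(n^2 + 4*n + 4))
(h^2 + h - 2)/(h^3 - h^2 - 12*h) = (-h^2 - h + 2)/(h*(-h^2 + h + 12))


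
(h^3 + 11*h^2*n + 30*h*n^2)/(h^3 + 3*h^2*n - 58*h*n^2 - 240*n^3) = h/(h - 8*n)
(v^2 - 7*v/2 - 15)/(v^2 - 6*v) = (v + 5/2)/v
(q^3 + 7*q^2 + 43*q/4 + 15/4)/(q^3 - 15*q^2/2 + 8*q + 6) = (2*q^2 + 13*q + 15)/(2*(q^2 - 8*q + 12))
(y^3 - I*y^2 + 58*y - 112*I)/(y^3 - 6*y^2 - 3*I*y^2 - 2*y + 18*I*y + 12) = (y^2 + I*y + 56)/(y^2 - y*(6 + I) + 6*I)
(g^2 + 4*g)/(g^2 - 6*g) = (g + 4)/(g - 6)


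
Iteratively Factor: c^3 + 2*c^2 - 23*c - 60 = (c + 3)*(c^2 - c - 20) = (c + 3)*(c + 4)*(c - 5)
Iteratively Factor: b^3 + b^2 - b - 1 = (b - 1)*(b^2 + 2*b + 1) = (b - 1)*(b + 1)*(b + 1)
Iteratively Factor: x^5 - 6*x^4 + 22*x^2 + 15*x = (x - 3)*(x^4 - 3*x^3 - 9*x^2 - 5*x) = (x - 3)*(x + 1)*(x^3 - 4*x^2 - 5*x) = (x - 5)*(x - 3)*(x + 1)*(x^2 + x) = (x - 5)*(x - 3)*(x + 1)^2*(x)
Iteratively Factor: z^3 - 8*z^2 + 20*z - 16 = (z - 2)*(z^2 - 6*z + 8) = (z - 4)*(z - 2)*(z - 2)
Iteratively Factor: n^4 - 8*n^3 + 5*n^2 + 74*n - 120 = (n - 4)*(n^3 - 4*n^2 - 11*n + 30) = (n - 5)*(n - 4)*(n^2 + n - 6) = (n - 5)*(n - 4)*(n - 2)*(n + 3)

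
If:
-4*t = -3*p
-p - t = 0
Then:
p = 0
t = 0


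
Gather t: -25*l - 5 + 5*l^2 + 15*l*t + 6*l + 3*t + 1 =5*l^2 - 19*l + t*(15*l + 3) - 4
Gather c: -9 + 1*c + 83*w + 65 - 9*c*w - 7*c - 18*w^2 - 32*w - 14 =c*(-9*w - 6) - 18*w^2 + 51*w + 42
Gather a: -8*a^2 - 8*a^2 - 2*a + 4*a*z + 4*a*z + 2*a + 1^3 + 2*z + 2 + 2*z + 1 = -16*a^2 + 8*a*z + 4*z + 4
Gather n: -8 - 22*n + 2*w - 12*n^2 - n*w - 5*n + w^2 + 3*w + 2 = -12*n^2 + n*(-w - 27) + w^2 + 5*w - 6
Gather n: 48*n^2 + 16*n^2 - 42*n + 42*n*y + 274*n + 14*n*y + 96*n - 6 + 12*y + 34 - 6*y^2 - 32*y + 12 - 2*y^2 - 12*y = 64*n^2 + n*(56*y + 328) - 8*y^2 - 32*y + 40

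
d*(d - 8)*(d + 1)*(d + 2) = d^4 - 5*d^3 - 22*d^2 - 16*d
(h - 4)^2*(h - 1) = h^3 - 9*h^2 + 24*h - 16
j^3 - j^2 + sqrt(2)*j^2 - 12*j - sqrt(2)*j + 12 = (j - 1)*(j - 2*sqrt(2))*(j + 3*sqrt(2))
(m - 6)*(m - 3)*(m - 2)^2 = m^4 - 13*m^3 + 58*m^2 - 108*m + 72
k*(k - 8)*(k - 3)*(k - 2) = k^4 - 13*k^3 + 46*k^2 - 48*k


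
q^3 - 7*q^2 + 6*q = q*(q - 6)*(q - 1)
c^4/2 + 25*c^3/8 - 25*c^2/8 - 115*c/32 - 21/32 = (c/2 + 1/4)*(c - 3/2)*(c + 1/4)*(c + 7)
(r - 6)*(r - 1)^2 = r^3 - 8*r^2 + 13*r - 6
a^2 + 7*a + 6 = (a + 1)*(a + 6)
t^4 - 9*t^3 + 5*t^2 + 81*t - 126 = (t - 7)*(t - 3)*(t - 2)*(t + 3)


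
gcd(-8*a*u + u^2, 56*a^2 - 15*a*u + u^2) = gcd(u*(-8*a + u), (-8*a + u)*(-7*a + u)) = -8*a + u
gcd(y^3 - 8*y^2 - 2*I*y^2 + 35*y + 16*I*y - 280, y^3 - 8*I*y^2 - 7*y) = y - 7*I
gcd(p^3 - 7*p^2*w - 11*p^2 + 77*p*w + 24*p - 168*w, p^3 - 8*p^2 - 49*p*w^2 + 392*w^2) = p^2 - 7*p*w - 8*p + 56*w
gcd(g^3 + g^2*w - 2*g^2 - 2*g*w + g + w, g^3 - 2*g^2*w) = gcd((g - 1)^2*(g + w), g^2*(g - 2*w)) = 1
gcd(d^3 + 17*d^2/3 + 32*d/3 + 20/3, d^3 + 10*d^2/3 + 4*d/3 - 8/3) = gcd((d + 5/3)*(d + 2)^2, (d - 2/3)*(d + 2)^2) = d^2 + 4*d + 4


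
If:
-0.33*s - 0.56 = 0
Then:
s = -1.70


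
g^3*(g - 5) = g^4 - 5*g^3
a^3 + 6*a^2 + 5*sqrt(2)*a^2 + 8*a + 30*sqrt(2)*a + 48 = (a + 6)*(a + sqrt(2))*(a + 4*sqrt(2))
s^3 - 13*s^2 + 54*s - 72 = (s - 6)*(s - 4)*(s - 3)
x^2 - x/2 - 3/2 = (x - 3/2)*(x + 1)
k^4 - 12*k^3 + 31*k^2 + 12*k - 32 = (k - 8)*(k - 4)*(k - 1)*(k + 1)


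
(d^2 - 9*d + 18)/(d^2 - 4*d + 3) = (d - 6)/(d - 1)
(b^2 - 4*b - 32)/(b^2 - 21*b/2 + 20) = 2*(b + 4)/(2*b - 5)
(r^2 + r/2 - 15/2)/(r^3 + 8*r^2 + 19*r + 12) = (r - 5/2)/(r^2 + 5*r + 4)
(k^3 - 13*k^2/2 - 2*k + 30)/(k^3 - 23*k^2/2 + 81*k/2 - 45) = (k + 2)/(k - 3)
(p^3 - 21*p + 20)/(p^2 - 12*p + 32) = (p^2 + 4*p - 5)/(p - 8)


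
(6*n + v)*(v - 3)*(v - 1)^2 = 6*n*v^3 - 30*n*v^2 + 42*n*v - 18*n + v^4 - 5*v^3 + 7*v^2 - 3*v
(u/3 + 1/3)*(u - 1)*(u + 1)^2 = u^4/3 + 2*u^3/3 - 2*u/3 - 1/3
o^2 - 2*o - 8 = (o - 4)*(o + 2)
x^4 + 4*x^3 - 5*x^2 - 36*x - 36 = (x - 3)*(x + 2)^2*(x + 3)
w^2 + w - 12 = (w - 3)*(w + 4)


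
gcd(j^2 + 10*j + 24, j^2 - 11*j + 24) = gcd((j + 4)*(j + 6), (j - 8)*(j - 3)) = 1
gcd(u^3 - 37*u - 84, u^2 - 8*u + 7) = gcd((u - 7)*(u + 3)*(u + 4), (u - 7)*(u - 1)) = u - 7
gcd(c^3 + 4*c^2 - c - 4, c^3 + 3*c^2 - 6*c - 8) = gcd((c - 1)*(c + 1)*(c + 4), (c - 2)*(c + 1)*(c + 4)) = c^2 + 5*c + 4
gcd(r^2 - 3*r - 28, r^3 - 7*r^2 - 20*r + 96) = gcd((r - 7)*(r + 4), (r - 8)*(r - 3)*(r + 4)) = r + 4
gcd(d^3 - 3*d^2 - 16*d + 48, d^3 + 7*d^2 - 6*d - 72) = d^2 + d - 12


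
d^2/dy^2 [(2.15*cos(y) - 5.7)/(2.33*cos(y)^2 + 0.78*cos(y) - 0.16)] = (10.0943100812319*(1 - cos(y)^2)^2 - 0.92274678111588*cos(y)^5 + 3.92215734310818*cos(y)^3 + 6.43541080453466*cos(y)^2 - 4.48162935338034*cos(y) - 10.936175548173)/(1.0*cos(y)^2 + 0.334763948497854*cos(y) - 0.0686695278969958)^3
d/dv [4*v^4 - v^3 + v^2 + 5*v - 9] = 16*v^3 - 3*v^2 + 2*v + 5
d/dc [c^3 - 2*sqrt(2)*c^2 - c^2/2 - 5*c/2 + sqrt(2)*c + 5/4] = 3*c^2 - 4*sqrt(2)*c - c - 5/2 + sqrt(2)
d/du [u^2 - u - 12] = 2*u - 1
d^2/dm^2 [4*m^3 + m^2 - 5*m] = 24*m + 2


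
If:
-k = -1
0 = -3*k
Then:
No Solution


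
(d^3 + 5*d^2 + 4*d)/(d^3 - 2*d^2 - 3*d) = (d + 4)/(d - 3)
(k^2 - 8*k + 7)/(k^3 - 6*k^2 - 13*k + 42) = (k - 1)/(k^2 + k - 6)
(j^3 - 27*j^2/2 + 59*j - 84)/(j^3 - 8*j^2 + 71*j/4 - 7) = 2*(j - 6)/(2*j - 1)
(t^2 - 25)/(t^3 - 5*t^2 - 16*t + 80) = (t + 5)/(t^2 - 16)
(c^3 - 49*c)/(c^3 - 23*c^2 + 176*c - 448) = c*(c + 7)/(c^2 - 16*c + 64)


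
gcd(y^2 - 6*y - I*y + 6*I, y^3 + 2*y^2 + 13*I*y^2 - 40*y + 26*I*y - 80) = 1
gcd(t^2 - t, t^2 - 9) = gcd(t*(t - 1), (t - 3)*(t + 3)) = 1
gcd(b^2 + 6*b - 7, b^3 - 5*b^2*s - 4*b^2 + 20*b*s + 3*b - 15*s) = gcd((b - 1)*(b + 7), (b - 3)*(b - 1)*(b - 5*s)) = b - 1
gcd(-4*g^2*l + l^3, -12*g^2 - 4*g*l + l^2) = 2*g + l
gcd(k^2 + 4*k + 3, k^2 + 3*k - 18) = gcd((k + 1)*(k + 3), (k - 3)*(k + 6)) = 1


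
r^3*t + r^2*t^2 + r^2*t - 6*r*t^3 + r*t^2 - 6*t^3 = (r - 2*t)*(r + 3*t)*(r*t + t)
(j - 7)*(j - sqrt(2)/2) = j^2 - 7*j - sqrt(2)*j/2 + 7*sqrt(2)/2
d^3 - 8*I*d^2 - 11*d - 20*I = (d - 5*I)*(d - 4*I)*(d + I)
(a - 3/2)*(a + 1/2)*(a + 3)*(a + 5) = a^4 + 7*a^3 + 25*a^2/4 - 21*a - 45/4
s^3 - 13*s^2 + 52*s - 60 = (s - 6)*(s - 5)*(s - 2)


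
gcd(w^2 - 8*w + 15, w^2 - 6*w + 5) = w - 5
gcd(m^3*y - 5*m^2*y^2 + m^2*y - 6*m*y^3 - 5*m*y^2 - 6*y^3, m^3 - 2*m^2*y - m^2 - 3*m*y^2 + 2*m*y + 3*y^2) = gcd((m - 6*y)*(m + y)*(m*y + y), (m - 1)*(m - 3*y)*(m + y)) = m + y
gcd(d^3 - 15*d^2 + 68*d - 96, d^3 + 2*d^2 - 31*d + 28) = d - 4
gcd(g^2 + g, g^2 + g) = g^2 + g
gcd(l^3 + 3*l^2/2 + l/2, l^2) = l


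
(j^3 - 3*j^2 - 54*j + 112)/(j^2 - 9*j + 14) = (j^2 - j - 56)/(j - 7)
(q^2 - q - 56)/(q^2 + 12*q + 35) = (q - 8)/(q + 5)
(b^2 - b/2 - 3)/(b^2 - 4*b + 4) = (b + 3/2)/(b - 2)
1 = 1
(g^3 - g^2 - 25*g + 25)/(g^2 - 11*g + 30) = (g^2 + 4*g - 5)/(g - 6)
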